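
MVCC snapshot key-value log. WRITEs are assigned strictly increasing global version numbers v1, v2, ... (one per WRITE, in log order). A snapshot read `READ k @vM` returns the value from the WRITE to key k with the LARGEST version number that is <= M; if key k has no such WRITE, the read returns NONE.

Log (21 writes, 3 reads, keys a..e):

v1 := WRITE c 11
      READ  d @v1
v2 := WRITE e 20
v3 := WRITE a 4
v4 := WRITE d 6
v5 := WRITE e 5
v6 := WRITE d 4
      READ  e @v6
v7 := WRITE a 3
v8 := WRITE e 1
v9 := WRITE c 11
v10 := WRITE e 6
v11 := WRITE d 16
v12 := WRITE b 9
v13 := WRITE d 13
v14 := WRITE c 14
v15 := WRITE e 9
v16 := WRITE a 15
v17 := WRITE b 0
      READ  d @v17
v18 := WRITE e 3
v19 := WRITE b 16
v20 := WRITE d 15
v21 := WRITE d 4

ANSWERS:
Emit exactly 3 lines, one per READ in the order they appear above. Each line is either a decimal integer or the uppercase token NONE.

Answer: NONE
5
13

Derivation:
v1: WRITE c=11  (c history now [(1, 11)])
READ d @v1: history=[] -> no version <= 1 -> NONE
v2: WRITE e=20  (e history now [(2, 20)])
v3: WRITE a=4  (a history now [(3, 4)])
v4: WRITE d=6  (d history now [(4, 6)])
v5: WRITE e=5  (e history now [(2, 20), (5, 5)])
v6: WRITE d=4  (d history now [(4, 6), (6, 4)])
READ e @v6: history=[(2, 20), (5, 5)] -> pick v5 -> 5
v7: WRITE a=3  (a history now [(3, 4), (7, 3)])
v8: WRITE e=1  (e history now [(2, 20), (5, 5), (8, 1)])
v9: WRITE c=11  (c history now [(1, 11), (9, 11)])
v10: WRITE e=6  (e history now [(2, 20), (5, 5), (8, 1), (10, 6)])
v11: WRITE d=16  (d history now [(4, 6), (6, 4), (11, 16)])
v12: WRITE b=9  (b history now [(12, 9)])
v13: WRITE d=13  (d history now [(4, 6), (6, 4), (11, 16), (13, 13)])
v14: WRITE c=14  (c history now [(1, 11), (9, 11), (14, 14)])
v15: WRITE e=9  (e history now [(2, 20), (5, 5), (8, 1), (10, 6), (15, 9)])
v16: WRITE a=15  (a history now [(3, 4), (7, 3), (16, 15)])
v17: WRITE b=0  (b history now [(12, 9), (17, 0)])
READ d @v17: history=[(4, 6), (6, 4), (11, 16), (13, 13)] -> pick v13 -> 13
v18: WRITE e=3  (e history now [(2, 20), (5, 5), (8, 1), (10, 6), (15, 9), (18, 3)])
v19: WRITE b=16  (b history now [(12, 9), (17, 0), (19, 16)])
v20: WRITE d=15  (d history now [(4, 6), (6, 4), (11, 16), (13, 13), (20, 15)])
v21: WRITE d=4  (d history now [(4, 6), (6, 4), (11, 16), (13, 13), (20, 15), (21, 4)])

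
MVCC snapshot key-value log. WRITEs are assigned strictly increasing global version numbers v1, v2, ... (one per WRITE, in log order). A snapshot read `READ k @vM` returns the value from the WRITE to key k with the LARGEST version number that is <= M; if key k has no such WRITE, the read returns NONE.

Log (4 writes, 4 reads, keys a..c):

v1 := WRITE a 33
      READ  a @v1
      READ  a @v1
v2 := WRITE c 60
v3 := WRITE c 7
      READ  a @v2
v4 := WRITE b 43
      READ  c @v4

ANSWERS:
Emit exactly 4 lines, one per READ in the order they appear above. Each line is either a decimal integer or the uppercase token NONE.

Answer: 33
33
33
7

Derivation:
v1: WRITE a=33  (a history now [(1, 33)])
READ a @v1: history=[(1, 33)] -> pick v1 -> 33
READ a @v1: history=[(1, 33)] -> pick v1 -> 33
v2: WRITE c=60  (c history now [(2, 60)])
v3: WRITE c=7  (c history now [(2, 60), (3, 7)])
READ a @v2: history=[(1, 33)] -> pick v1 -> 33
v4: WRITE b=43  (b history now [(4, 43)])
READ c @v4: history=[(2, 60), (3, 7)] -> pick v3 -> 7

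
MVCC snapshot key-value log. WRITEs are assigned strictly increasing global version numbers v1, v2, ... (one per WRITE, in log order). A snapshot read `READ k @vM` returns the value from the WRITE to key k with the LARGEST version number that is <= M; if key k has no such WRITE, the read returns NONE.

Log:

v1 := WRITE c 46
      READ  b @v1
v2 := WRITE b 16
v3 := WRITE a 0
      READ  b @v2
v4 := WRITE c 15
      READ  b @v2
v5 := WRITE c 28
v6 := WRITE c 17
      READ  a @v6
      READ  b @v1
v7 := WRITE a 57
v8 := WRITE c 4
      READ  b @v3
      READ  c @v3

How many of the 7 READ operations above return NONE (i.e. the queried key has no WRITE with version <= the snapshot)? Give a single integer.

Answer: 2

Derivation:
v1: WRITE c=46  (c history now [(1, 46)])
READ b @v1: history=[] -> no version <= 1 -> NONE
v2: WRITE b=16  (b history now [(2, 16)])
v3: WRITE a=0  (a history now [(3, 0)])
READ b @v2: history=[(2, 16)] -> pick v2 -> 16
v4: WRITE c=15  (c history now [(1, 46), (4, 15)])
READ b @v2: history=[(2, 16)] -> pick v2 -> 16
v5: WRITE c=28  (c history now [(1, 46), (4, 15), (5, 28)])
v6: WRITE c=17  (c history now [(1, 46), (4, 15), (5, 28), (6, 17)])
READ a @v6: history=[(3, 0)] -> pick v3 -> 0
READ b @v1: history=[(2, 16)] -> no version <= 1 -> NONE
v7: WRITE a=57  (a history now [(3, 0), (7, 57)])
v8: WRITE c=4  (c history now [(1, 46), (4, 15), (5, 28), (6, 17), (8, 4)])
READ b @v3: history=[(2, 16)] -> pick v2 -> 16
READ c @v3: history=[(1, 46), (4, 15), (5, 28), (6, 17), (8, 4)] -> pick v1 -> 46
Read results in order: ['NONE', '16', '16', '0', 'NONE', '16', '46']
NONE count = 2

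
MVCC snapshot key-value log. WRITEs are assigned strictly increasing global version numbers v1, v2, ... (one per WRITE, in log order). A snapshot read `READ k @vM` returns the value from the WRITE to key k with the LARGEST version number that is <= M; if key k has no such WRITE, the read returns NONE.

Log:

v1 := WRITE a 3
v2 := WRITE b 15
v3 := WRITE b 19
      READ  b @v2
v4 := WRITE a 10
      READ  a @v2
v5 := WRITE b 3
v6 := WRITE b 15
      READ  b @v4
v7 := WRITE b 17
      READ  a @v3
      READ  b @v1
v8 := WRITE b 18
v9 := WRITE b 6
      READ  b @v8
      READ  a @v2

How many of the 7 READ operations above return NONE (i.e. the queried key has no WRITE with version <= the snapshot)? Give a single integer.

v1: WRITE a=3  (a history now [(1, 3)])
v2: WRITE b=15  (b history now [(2, 15)])
v3: WRITE b=19  (b history now [(2, 15), (3, 19)])
READ b @v2: history=[(2, 15), (3, 19)] -> pick v2 -> 15
v4: WRITE a=10  (a history now [(1, 3), (4, 10)])
READ a @v2: history=[(1, 3), (4, 10)] -> pick v1 -> 3
v5: WRITE b=3  (b history now [(2, 15), (3, 19), (5, 3)])
v6: WRITE b=15  (b history now [(2, 15), (3, 19), (5, 3), (6, 15)])
READ b @v4: history=[(2, 15), (3, 19), (5, 3), (6, 15)] -> pick v3 -> 19
v7: WRITE b=17  (b history now [(2, 15), (3, 19), (5, 3), (6, 15), (7, 17)])
READ a @v3: history=[(1, 3), (4, 10)] -> pick v1 -> 3
READ b @v1: history=[(2, 15), (3, 19), (5, 3), (6, 15), (7, 17)] -> no version <= 1 -> NONE
v8: WRITE b=18  (b history now [(2, 15), (3, 19), (5, 3), (6, 15), (7, 17), (8, 18)])
v9: WRITE b=6  (b history now [(2, 15), (3, 19), (5, 3), (6, 15), (7, 17), (8, 18), (9, 6)])
READ b @v8: history=[(2, 15), (3, 19), (5, 3), (6, 15), (7, 17), (8, 18), (9, 6)] -> pick v8 -> 18
READ a @v2: history=[(1, 3), (4, 10)] -> pick v1 -> 3
Read results in order: ['15', '3', '19', '3', 'NONE', '18', '3']
NONE count = 1

Answer: 1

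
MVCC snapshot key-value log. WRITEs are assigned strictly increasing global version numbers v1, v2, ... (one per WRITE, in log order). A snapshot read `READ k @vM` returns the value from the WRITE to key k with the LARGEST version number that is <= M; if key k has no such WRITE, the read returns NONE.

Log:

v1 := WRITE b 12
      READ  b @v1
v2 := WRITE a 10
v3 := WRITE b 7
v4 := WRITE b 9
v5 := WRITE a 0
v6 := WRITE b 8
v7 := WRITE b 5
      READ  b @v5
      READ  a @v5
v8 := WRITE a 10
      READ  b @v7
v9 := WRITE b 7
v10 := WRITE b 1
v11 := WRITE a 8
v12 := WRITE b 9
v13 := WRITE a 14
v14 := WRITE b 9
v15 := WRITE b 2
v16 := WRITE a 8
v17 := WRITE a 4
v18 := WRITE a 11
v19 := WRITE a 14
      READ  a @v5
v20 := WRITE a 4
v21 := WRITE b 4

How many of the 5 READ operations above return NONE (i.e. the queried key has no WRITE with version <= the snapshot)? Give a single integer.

v1: WRITE b=12  (b history now [(1, 12)])
READ b @v1: history=[(1, 12)] -> pick v1 -> 12
v2: WRITE a=10  (a history now [(2, 10)])
v3: WRITE b=7  (b history now [(1, 12), (3, 7)])
v4: WRITE b=9  (b history now [(1, 12), (3, 7), (4, 9)])
v5: WRITE a=0  (a history now [(2, 10), (5, 0)])
v6: WRITE b=8  (b history now [(1, 12), (3, 7), (4, 9), (6, 8)])
v7: WRITE b=5  (b history now [(1, 12), (3, 7), (4, 9), (6, 8), (7, 5)])
READ b @v5: history=[(1, 12), (3, 7), (4, 9), (6, 8), (7, 5)] -> pick v4 -> 9
READ a @v5: history=[(2, 10), (5, 0)] -> pick v5 -> 0
v8: WRITE a=10  (a history now [(2, 10), (5, 0), (8, 10)])
READ b @v7: history=[(1, 12), (3, 7), (4, 9), (6, 8), (7, 5)] -> pick v7 -> 5
v9: WRITE b=7  (b history now [(1, 12), (3, 7), (4, 9), (6, 8), (7, 5), (9, 7)])
v10: WRITE b=1  (b history now [(1, 12), (3, 7), (4, 9), (6, 8), (7, 5), (9, 7), (10, 1)])
v11: WRITE a=8  (a history now [(2, 10), (5, 0), (8, 10), (11, 8)])
v12: WRITE b=9  (b history now [(1, 12), (3, 7), (4, 9), (6, 8), (7, 5), (9, 7), (10, 1), (12, 9)])
v13: WRITE a=14  (a history now [(2, 10), (5, 0), (8, 10), (11, 8), (13, 14)])
v14: WRITE b=9  (b history now [(1, 12), (3, 7), (4, 9), (6, 8), (7, 5), (9, 7), (10, 1), (12, 9), (14, 9)])
v15: WRITE b=2  (b history now [(1, 12), (3, 7), (4, 9), (6, 8), (7, 5), (9, 7), (10, 1), (12, 9), (14, 9), (15, 2)])
v16: WRITE a=8  (a history now [(2, 10), (5, 0), (8, 10), (11, 8), (13, 14), (16, 8)])
v17: WRITE a=4  (a history now [(2, 10), (5, 0), (8, 10), (11, 8), (13, 14), (16, 8), (17, 4)])
v18: WRITE a=11  (a history now [(2, 10), (5, 0), (8, 10), (11, 8), (13, 14), (16, 8), (17, 4), (18, 11)])
v19: WRITE a=14  (a history now [(2, 10), (5, 0), (8, 10), (11, 8), (13, 14), (16, 8), (17, 4), (18, 11), (19, 14)])
READ a @v5: history=[(2, 10), (5, 0), (8, 10), (11, 8), (13, 14), (16, 8), (17, 4), (18, 11), (19, 14)] -> pick v5 -> 0
v20: WRITE a=4  (a history now [(2, 10), (5, 0), (8, 10), (11, 8), (13, 14), (16, 8), (17, 4), (18, 11), (19, 14), (20, 4)])
v21: WRITE b=4  (b history now [(1, 12), (3, 7), (4, 9), (6, 8), (7, 5), (9, 7), (10, 1), (12, 9), (14, 9), (15, 2), (21, 4)])
Read results in order: ['12', '9', '0', '5', '0']
NONE count = 0

Answer: 0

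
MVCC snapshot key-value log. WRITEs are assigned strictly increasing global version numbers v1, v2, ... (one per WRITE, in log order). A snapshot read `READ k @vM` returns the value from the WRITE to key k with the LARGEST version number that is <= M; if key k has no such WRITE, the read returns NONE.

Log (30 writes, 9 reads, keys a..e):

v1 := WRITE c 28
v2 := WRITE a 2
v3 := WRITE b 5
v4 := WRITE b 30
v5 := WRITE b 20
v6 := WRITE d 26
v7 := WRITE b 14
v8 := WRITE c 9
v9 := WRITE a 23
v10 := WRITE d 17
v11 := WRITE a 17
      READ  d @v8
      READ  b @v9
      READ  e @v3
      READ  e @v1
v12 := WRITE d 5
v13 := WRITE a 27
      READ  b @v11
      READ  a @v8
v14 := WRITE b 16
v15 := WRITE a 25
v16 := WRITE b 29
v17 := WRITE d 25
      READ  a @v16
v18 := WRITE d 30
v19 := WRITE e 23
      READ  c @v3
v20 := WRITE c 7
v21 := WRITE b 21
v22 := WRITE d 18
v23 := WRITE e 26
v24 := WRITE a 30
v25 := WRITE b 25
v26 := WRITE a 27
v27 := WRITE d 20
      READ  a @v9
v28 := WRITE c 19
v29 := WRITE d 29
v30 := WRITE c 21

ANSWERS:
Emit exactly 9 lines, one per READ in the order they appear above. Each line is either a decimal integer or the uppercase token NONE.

v1: WRITE c=28  (c history now [(1, 28)])
v2: WRITE a=2  (a history now [(2, 2)])
v3: WRITE b=5  (b history now [(3, 5)])
v4: WRITE b=30  (b history now [(3, 5), (4, 30)])
v5: WRITE b=20  (b history now [(3, 5), (4, 30), (5, 20)])
v6: WRITE d=26  (d history now [(6, 26)])
v7: WRITE b=14  (b history now [(3, 5), (4, 30), (5, 20), (7, 14)])
v8: WRITE c=9  (c history now [(1, 28), (8, 9)])
v9: WRITE a=23  (a history now [(2, 2), (9, 23)])
v10: WRITE d=17  (d history now [(6, 26), (10, 17)])
v11: WRITE a=17  (a history now [(2, 2), (9, 23), (11, 17)])
READ d @v8: history=[(6, 26), (10, 17)] -> pick v6 -> 26
READ b @v9: history=[(3, 5), (4, 30), (5, 20), (7, 14)] -> pick v7 -> 14
READ e @v3: history=[] -> no version <= 3 -> NONE
READ e @v1: history=[] -> no version <= 1 -> NONE
v12: WRITE d=5  (d history now [(6, 26), (10, 17), (12, 5)])
v13: WRITE a=27  (a history now [(2, 2), (9, 23), (11, 17), (13, 27)])
READ b @v11: history=[(3, 5), (4, 30), (5, 20), (7, 14)] -> pick v7 -> 14
READ a @v8: history=[(2, 2), (9, 23), (11, 17), (13, 27)] -> pick v2 -> 2
v14: WRITE b=16  (b history now [(3, 5), (4, 30), (5, 20), (7, 14), (14, 16)])
v15: WRITE a=25  (a history now [(2, 2), (9, 23), (11, 17), (13, 27), (15, 25)])
v16: WRITE b=29  (b history now [(3, 5), (4, 30), (5, 20), (7, 14), (14, 16), (16, 29)])
v17: WRITE d=25  (d history now [(6, 26), (10, 17), (12, 5), (17, 25)])
READ a @v16: history=[(2, 2), (9, 23), (11, 17), (13, 27), (15, 25)] -> pick v15 -> 25
v18: WRITE d=30  (d history now [(6, 26), (10, 17), (12, 5), (17, 25), (18, 30)])
v19: WRITE e=23  (e history now [(19, 23)])
READ c @v3: history=[(1, 28), (8, 9)] -> pick v1 -> 28
v20: WRITE c=7  (c history now [(1, 28), (8, 9), (20, 7)])
v21: WRITE b=21  (b history now [(3, 5), (4, 30), (5, 20), (7, 14), (14, 16), (16, 29), (21, 21)])
v22: WRITE d=18  (d history now [(6, 26), (10, 17), (12, 5), (17, 25), (18, 30), (22, 18)])
v23: WRITE e=26  (e history now [(19, 23), (23, 26)])
v24: WRITE a=30  (a history now [(2, 2), (9, 23), (11, 17), (13, 27), (15, 25), (24, 30)])
v25: WRITE b=25  (b history now [(3, 5), (4, 30), (5, 20), (7, 14), (14, 16), (16, 29), (21, 21), (25, 25)])
v26: WRITE a=27  (a history now [(2, 2), (9, 23), (11, 17), (13, 27), (15, 25), (24, 30), (26, 27)])
v27: WRITE d=20  (d history now [(6, 26), (10, 17), (12, 5), (17, 25), (18, 30), (22, 18), (27, 20)])
READ a @v9: history=[(2, 2), (9, 23), (11, 17), (13, 27), (15, 25), (24, 30), (26, 27)] -> pick v9 -> 23
v28: WRITE c=19  (c history now [(1, 28), (8, 9), (20, 7), (28, 19)])
v29: WRITE d=29  (d history now [(6, 26), (10, 17), (12, 5), (17, 25), (18, 30), (22, 18), (27, 20), (29, 29)])
v30: WRITE c=21  (c history now [(1, 28), (8, 9), (20, 7), (28, 19), (30, 21)])

Answer: 26
14
NONE
NONE
14
2
25
28
23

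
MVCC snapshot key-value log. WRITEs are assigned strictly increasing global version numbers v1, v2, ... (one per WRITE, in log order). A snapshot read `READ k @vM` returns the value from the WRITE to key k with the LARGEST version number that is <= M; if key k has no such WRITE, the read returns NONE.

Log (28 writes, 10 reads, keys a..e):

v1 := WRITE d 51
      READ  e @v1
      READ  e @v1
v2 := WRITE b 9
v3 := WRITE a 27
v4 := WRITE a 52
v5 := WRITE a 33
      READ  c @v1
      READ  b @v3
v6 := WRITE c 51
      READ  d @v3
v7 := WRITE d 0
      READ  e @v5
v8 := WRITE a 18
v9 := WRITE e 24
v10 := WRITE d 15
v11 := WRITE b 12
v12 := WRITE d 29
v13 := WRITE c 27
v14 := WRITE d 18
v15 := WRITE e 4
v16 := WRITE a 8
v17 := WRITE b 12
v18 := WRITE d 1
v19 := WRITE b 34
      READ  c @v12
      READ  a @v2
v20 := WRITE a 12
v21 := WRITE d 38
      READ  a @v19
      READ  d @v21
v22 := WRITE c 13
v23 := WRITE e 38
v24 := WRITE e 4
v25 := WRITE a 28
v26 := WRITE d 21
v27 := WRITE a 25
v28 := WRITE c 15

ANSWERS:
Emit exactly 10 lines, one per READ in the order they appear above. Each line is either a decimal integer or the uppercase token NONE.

Answer: NONE
NONE
NONE
9
51
NONE
51
NONE
8
38

Derivation:
v1: WRITE d=51  (d history now [(1, 51)])
READ e @v1: history=[] -> no version <= 1 -> NONE
READ e @v1: history=[] -> no version <= 1 -> NONE
v2: WRITE b=9  (b history now [(2, 9)])
v3: WRITE a=27  (a history now [(3, 27)])
v4: WRITE a=52  (a history now [(3, 27), (4, 52)])
v5: WRITE a=33  (a history now [(3, 27), (4, 52), (5, 33)])
READ c @v1: history=[] -> no version <= 1 -> NONE
READ b @v3: history=[(2, 9)] -> pick v2 -> 9
v6: WRITE c=51  (c history now [(6, 51)])
READ d @v3: history=[(1, 51)] -> pick v1 -> 51
v7: WRITE d=0  (d history now [(1, 51), (7, 0)])
READ e @v5: history=[] -> no version <= 5 -> NONE
v8: WRITE a=18  (a history now [(3, 27), (4, 52), (5, 33), (8, 18)])
v9: WRITE e=24  (e history now [(9, 24)])
v10: WRITE d=15  (d history now [(1, 51), (7, 0), (10, 15)])
v11: WRITE b=12  (b history now [(2, 9), (11, 12)])
v12: WRITE d=29  (d history now [(1, 51), (7, 0), (10, 15), (12, 29)])
v13: WRITE c=27  (c history now [(6, 51), (13, 27)])
v14: WRITE d=18  (d history now [(1, 51), (7, 0), (10, 15), (12, 29), (14, 18)])
v15: WRITE e=4  (e history now [(9, 24), (15, 4)])
v16: WRITE a=8  (a history now [(3, 27), (4, 52), (5, 33), (8, 18), (16, 8)])
v17: WRITE b=12  (b history now [(2, 9), (11, 12), (17, 12)])
v18: WRITE d=1  (d history now [(1, 51), (7, 0), (10, 15), (12, 29), (14, 18), (18, 1)])
v19: WRITE b=34  (b history now [(2, 9), (11, 12), (17, 12), (19, 34)])
READ c @v12: history=[(6, 51), (13, 27)] -> pick v6 -> 51
READ a @v2: history=[(3, 27), (4, 52), (5, 33), (8, 18), (16, 8)] -> no version <= 2 -> NONE
v20: WRITE a=12  (a history now [(3, 27), (4, 52), (5, 33), (8, 18), (16, 8), (20, 12)])
v21: WRITE d=38  (d history now [(1, 51), (7, 0), (10, 15), (12, 29), (14, 18), (18, 1), (21, 38)])
READ a @v19: history=[(3, 27), (4, 52), (5, 33), (8, 18), (16, 8), (20, 12)] -> pick v16 -> 8
READ d @v21: history=[(1, 51), (7, 0), (10, 15), (12, 29), (14, 18), (18, 1), (21, 38)] -> pick v21 -> 38
v22: WRITE c=13  (c history now [(6, 51), (13, 27), (22, 13)])
v23: WRITE e=38  (e history now [(9, 24), (15, 4), (23, 38)])
v24: WRITE e=4  (e history now [(9, 24), (15, 4), (23, 38), (24, 4)])
v25: WRITE a=28  (a history now [(3, 27), (4, 52), (5, 33), (8, 18), (16, 8), (20, 12), (25, 28)])
v26: WRITE d=21  (d history now [(1, 51), (7, 0), (10, 15), (12, 29), (14, 18), (18, 1), (21, 38), (26, 21)])
v27: WRITE a=25  (a history now [(3, 27), (4, 52), (5, 33), (8, 18), (16, 8), (20, 12), (25, 28), (27, 25)])
v28: WRITE c=15  (c history now [(6, 51), (13, 27), (22, 13), (28, 15)])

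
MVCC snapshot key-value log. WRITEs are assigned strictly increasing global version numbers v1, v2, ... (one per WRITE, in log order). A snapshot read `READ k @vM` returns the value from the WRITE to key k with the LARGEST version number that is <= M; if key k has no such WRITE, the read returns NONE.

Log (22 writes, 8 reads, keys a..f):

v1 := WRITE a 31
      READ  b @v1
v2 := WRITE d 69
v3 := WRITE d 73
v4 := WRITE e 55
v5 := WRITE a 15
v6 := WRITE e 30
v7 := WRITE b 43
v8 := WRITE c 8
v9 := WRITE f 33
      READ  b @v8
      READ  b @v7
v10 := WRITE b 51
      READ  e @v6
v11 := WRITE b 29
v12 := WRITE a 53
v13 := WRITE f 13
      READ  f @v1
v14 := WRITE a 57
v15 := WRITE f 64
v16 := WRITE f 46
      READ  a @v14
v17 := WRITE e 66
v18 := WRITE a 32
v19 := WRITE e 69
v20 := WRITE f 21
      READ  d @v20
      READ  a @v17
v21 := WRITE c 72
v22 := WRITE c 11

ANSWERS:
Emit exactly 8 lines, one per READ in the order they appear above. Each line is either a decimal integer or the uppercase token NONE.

v1: WRITE a=31  (a history now [(1, 31)])
READ b @v1: history=[] -> no version <= 1 -> NONE
v2: WRITE d=69  (d history now [(2, 69)])
v3: WRITE d=73  (d history now [(2, 69), (3, 73)])
v4: WRITE e=55  (e history now [(4, 55)])
v5: WRITE a=15  (a history now [(1, 31), (5, 15)])
v6: WRITE e=30  (e history now [(4, 55), (6, 30)])
v7: WRITE b=43  (b history now [(7, 43)])
v8: WRITE c=8  (c history now [(8, 8)])
v9: WRITE f=33  (f history now [(9, 33)])
READ b @v8: history=[(7, 43)] -> pick v7 -> 43
READ b @v7: history=[(7, 43)] -> pick v7 -> 43
v10: WRITE b=51  (b history now [(7, 43), (10, 51)])
READ e @v6: history=[(4, 55), (6, 30)] -> pick v6 -> 30
v11: WRITE b=29  (b history now [(7, 43), (10, 51), (11, 29)])
v12: WRITE a=53  (a history now [(1, 31), (5, 15), (12, 53)])
v13: WRITE f=13  (f history now [(9, 33), (13, 13)])
READ f @v1: history=[(9, 33), (13, 13)] -> no version <= 1 -> NONE
v14: WRITE a=57  (a history now [(1, 31), (5, 15), (12, 53), (14, 57)])
v15: WRITE f=64  (f history now [(9, 33), (13, 13), (15, 64)])
v16: WRITE f=46  (f history now [(9, 33), (13, 13), (15, 64), (16, 46)])
READ a @v14: history=[(1, 31), (5, 15), (12, 53), (14, 57)] -> pick v14 -> 57
v17: WRITE e=66  (e history now [(4, 55), (6, 30), (17, 66)])
v18: WRITE a=32  (a history now [(1, 31), (5, 15), (12, 53), (14, 57), (18, 32)])
v19: WRITE e=69  (e history now [(4, 55), (6, 30), (17, 66), (19, 69)])
v20: WRITE f=21  (f history now [(9, 33), (13, 13), (15, 64), (16, 46), (20, 21)])
READ d @v20: history=[(2, 69), (3, 73)] -> pick v3 -> 73
READ a @v17: history=[(1, 31), (5, 15), (12, 53), (14, 57), (18, 32)] -> pick v14 -> 57
v21: WRITE c=72  (c history now [(8, 8), (21, 72)])
v22: WRITE c=11  (c history now [(8, 8), (21, 72), (22, 11)])

Answer: NONE
43
43
30
NONE
57
73
57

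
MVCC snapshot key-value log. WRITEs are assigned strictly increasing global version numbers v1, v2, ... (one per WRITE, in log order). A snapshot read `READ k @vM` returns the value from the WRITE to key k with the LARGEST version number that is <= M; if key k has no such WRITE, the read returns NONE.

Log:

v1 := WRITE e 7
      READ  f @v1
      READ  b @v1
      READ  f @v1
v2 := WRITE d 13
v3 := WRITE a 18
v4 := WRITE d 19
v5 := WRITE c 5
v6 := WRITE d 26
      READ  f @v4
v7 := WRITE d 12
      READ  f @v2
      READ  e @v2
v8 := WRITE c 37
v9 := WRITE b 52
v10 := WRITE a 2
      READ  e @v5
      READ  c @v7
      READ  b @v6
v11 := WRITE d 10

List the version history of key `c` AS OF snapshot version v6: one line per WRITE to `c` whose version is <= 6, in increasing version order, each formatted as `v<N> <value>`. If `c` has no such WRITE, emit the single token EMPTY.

Answer: v5 5

Derivation:
Scan writes for key=c with version <= 6:
  v1 WRITE e 7 -> skip
  v2 WRITE d 13 -> skip
  v3 WRITE a 18 -> skip
  v4 WRITE d 19 -> skip
  v5 WRITE c 5 -> keep
  v6 WRITE d 26 -> skip
  v7 WRITE d 12 -> skip
  v8 WRITE c 37 -> drop (> snap)
  v9 WRITE b 52 -> skip
  v10 WRITE a 2 -> skip
  v11 WRITE d 10 -> skip
Collected: [(5, 5)]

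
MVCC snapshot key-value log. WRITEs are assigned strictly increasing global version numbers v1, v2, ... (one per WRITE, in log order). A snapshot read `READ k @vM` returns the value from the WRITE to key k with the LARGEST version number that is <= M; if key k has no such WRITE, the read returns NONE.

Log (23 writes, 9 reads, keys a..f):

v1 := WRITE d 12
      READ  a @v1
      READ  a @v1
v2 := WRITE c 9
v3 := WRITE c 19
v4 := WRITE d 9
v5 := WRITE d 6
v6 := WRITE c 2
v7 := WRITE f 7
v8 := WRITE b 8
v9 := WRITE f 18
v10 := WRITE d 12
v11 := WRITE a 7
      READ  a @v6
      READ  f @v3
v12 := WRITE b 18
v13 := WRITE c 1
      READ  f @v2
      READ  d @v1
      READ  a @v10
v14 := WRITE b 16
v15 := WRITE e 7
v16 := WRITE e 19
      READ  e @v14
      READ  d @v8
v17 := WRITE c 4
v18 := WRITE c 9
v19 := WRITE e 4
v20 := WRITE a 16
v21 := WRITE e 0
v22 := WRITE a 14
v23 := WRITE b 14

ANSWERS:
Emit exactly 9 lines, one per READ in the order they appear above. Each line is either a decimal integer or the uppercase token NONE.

Answer: NONE
NONE
NONE
NONE
NONE
12
NONE
NONE
6

Derivation:
v1: WRITE d=12  (d history now [(1, 12)])
READ a @v1: history=[] -> no version <= 1 -> NONE
READ a @v1: history=[] -> no version <= 1 -> NONE
v2: WRITE c=9  (c history now [(2, 9)])
v3: WRITE c=19  (c history now [(2, 9), (3, 19)])
v4: WRITE d=9  (d history now [(1, 12), (4, 9)])
v5: WRITE d=6  (d history now [(1, 12), (4, 9), (5, 6)])
v6: WRITE c=2  (c history now [(2, 9), (3, 19), (6, 2)])
v7: WRITE f=7  (f history now [(7, 7)])
v8: WRITE b=8  (b history now [(8, 8)])
v9: WRITE f=18  (f history now [(7, 7), (9, 18)])
v10: WRITE d=12  (d history now [(1, 12), (4, 9), (5, 6), (10, 12)])
v11: WRITE a=7  (a history now [(11, 7)])
READ a @v6: history=[(11, 7)] -> no version <= 6 -> NONE
READ f @v3: history=[(7, 7), (9, 18)] -> no version <= 3 -> NONE
v12: WRITE b=18  (b history now [(8, 8), (12, 18)])
v13: WRITE c=1  (c history now [(2, 9), (3, 19), (6, 2), (13, 1)])
READ f @v2: history=[(7, 7), (9, 18)] -> no version <= 2 -> NONE
READ d @v1: history=[(1, 12), (4, 9), (5, 6), (10, 12)] -> pick v1 -> 12
READ a @v10: history=[(11, 7)] -> no version <= 10 -> NONE
v14: WRITE b=16  (b history now [(8, 8), (12, 18), (14, 16)])
v15: WRITE e=7  (e history now [(15, 7)])
v16: WRITE e=19  (e history now [(15, 7), (16, 19)])
READ e @v14: history=[(15, 7), (16, 19)] -> no version <= 14 -> NONE
READ d @v8: history=[(1, 12), (4, 9), (5, 6), (10, 12)] -> pick v5 -> 6
v17: WRITE c=4  (c history now [(2, 9), (3, 19), (6, 2), (13, 1), (17, 4)])
v18: WRITE c=9  (c history now [(2, 9), (3, 19), (6, 2), (13, 1), (17, 4), (18, 9)])
v19: WRITE e=4  (e history now [(15, 7), (16, 19), (19, 4)])
v20: WRITE a=16  (a history now [(11, 7), (20, 16)])
v21: WRITE e=0  (e history now [(15, 7), (16, 19), (19, 4), (21, 0)])
v22: WRITE a=14  (a history now [(11, 7), (20, 16), (22, 14)])
v23: WRITE b=14  (b history now [(8, 8), (12, 18), (14, 16), (23, 14)])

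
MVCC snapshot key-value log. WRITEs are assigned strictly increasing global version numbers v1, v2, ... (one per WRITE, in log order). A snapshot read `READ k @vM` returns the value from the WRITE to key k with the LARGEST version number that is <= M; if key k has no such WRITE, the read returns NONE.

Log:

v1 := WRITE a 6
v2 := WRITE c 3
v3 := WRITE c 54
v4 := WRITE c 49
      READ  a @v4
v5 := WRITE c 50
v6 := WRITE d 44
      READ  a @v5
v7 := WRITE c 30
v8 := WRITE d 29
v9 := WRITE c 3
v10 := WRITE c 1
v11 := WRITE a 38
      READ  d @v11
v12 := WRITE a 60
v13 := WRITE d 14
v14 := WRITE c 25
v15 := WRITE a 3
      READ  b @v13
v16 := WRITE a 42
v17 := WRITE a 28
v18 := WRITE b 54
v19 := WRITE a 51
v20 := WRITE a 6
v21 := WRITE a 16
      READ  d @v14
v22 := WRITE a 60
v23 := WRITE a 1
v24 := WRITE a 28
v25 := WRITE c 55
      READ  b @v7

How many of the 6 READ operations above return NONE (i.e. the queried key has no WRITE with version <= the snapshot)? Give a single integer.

v1: WRITE a=6  (a history now [(1, 6)])
v2: WRITE c=3  (c history now [(2, 3)])
v3: WRITE c=54  (c history now [(2, 3), (3, 54)])
v4: WRITE c=49  (c history now [(2, 3), (3, 54), (4, 49)])
READ a @v4: history=[(1, 6)] -> pick v1 -> 6
v5: WRITE c=50  (c history now [(2, 3), (3, 54), (4, 49), (5, 50)])
v6: WRITE d=44  (d history now [(6, 44)])
READ a @v5: history=[(1, 6)] -> pick v1 -> 6
v7: WRITE c=30  (c history now [(2, 3), (3, 54), (4, 49), (5, 50), (7, 30)])
v8: WRITE d=29  (d history now [(6, 44), (8, 29)])
v9: WRITE c=3  (c history now [(2, 3), (3, 54), (4, 49), (5, 50), (7, 30), (9, 3)])
v10: WRITE c=1  (c history now [(2, 3), (3, 54), (4, 49), (5, 50), (7, 30), (9, 3), (10, 1)])
v11: WRITE a=38  (a history now [(1, 6), (11, 38)])
READ d @v11: history=[(6, 44), (8, 29)] -> pick v8 -> 29
v12: WRITE a=60  (a history now [(1, 6), (11, 38), (12, 60)])
v13: WRITE d=14  (d history now [(6, 44), (8, 29), (13, 14)])
v14: WRITE c=25  (c history now [(2, 3), (3, 54), (4, 49), (5, 50), (7, 30), (9, 3), (10, 1), (14, 25)])
v15: WRITE a=3  (a history now [(1, 6), (11, 38), (12, 60), (15, 3)])
READ b @v13: history=[] -> no version <= 13 -> NONE
v16: WRITE a=42  (a history now [(1, 6), (11, 38), (12, 60), (15, 3), (16, 42)])
v17: WRITE a=28  (a history now [(1, 6), (11, 38), (12, 60), (15, 3), (16, 42), (17, 28)])
v18: WRITE b=54  (b history now [(18, 54)])
v19: WRITE a=51  (a history now [(1, 6), (11, 38), (12, 60), (15, 3), (16, 42), (17, 28), (19, 51)])
v20: WRITE a=6  (a history now [(1, 6), (11, 38), (12, 60), (15, 3), (16, 42), (17, 28), (19, 51), (20, 6)])
v21: WRITE a=16  (a history now [(1, 6), (11, 38), (12, 60), (15, 3), (16, 42), (17, 28), (19, 51), (20, 6), (21, 16)])
READ d @v14: history=[(6, 44), (8, 29), (13, 14)] -> pick v13 -> 14
v22: WRITE a=60  (a history now [(1, 6), (11, 38), (12, 60), (15, 3), (16, 42), (17, 28), (19, 51), (20, 6), (21, 16), (22, 60)])
v23: WRITE a=1  (a history now [(1, 6), (11, 38), (12, 60), (15, 3), (16, 42), (17, 28), (19, 51), (20, 6), (21, 16), (22, 60), (23, 1)])
v24: WRITE a=28  (a history now [(1, 6), (11, 38), (12, 60), (15, 3), (16, 42), (17, 28), (19, 51), (20, 6), (21, 16), (22, 60), (23, 1), (24, 28)])
v25: WRITE c=55  (c history now [(2, 3), (3, 54), (4, 49), (5, 50), (7, 30), (9, 3), (10, 1), (14, 25), (25, 55)])
READ b @v7: history=[(18, 54)] -> no version <= 7 -> NONE
Read results in order: ['6', '6', '29', 'NONE', '14', 'NONE']
NONE count = 2

Answer: 2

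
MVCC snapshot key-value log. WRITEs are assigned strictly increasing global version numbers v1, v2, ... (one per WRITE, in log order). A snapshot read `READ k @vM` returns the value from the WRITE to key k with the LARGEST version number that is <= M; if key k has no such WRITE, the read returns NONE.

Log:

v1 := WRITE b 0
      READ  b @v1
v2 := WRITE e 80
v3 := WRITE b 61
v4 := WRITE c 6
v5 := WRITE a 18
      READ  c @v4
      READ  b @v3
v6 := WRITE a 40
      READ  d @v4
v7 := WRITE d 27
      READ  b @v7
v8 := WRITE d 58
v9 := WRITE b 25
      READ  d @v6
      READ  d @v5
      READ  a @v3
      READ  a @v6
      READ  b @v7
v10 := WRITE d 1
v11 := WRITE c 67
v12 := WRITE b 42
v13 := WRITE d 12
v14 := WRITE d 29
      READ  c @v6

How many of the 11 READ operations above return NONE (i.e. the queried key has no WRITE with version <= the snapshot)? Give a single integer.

v1: WRITE b=0  (b history now [(1, 0)])
READ b @v1: history=[(1, 0)] -> pick v1 -> 0
v2: WRITE e=80  (e history now [(2, 80)])
v3: WRITE b=61  (b history now [(1, 0), (3, 61)])
v4: WRITE c=6  (c history now [(4, 6)])
v5: WRITE a=18  (a history now [(5, 18)])
READ c @v4: history=[(4, 6)] -> pick v4 -> 6
READ b @v3: history=[(1, 0), (3, 61)] -> pick v3 -> 61
v6: WRITE a=40  (a history now [(5, 18), (6, 40)])
READ d @v4: history=[] -> no version <= 4 -> NONE
v7: WRITE d=27  (d history now [(7, 27)])
READ b @v7: history=[(1, 0), (3, 61)] -> pick v3 -> 61
v8: WRITE d=58  (d history now [(7, 27), (8, 58)])
v9: WRITE b=25  (b history now [(1, 0), (3, 61), (9, 25)])
READ d @v6: history=[(7, 27), (8, 58)] -> no version <= 6 -> NONE
READ d @v5: history=[(7, 27), (8, 58)] -> no version <= 5 -> NONE
READ a @v3: history=[(5, 18), (6, 40)] -> no version <= 3 -> NONE
READ a @v6: history=[(5, 18), (6, 40)] -> pick v6 -> 40
READ b @v7: history=[(1, 0), (3, 61), (9, 25)] -> pick v3 -> 61
v10: WRITE d=1  (d history now [(7, 27), (8, 58), (10, 1)])
v11: WRITE c=67  (c history now [(4, 6), (11, 67)])
v12: WRITE b=42  (b history now [(1, 0), (3, 61), (9, 25), (12, 42)])
v13: WRITE d=12  (d history now [(7, 27), (8, 58), (10, 1), (13, 12)])
v14: WRITE d=29  (d history now [(7, 27), (8, 58), (10, 1), (13, 12), (14, 29)])
READ c @v6: history=[(4, 6), (11, 67)] -> pick v4 -> 6
Read results in order: ['0', '6', '61', 'NONE', '61', 'NONE', 'NONE', 'NONE', '40', '61', '6']
NONE count = 4

Answer: 4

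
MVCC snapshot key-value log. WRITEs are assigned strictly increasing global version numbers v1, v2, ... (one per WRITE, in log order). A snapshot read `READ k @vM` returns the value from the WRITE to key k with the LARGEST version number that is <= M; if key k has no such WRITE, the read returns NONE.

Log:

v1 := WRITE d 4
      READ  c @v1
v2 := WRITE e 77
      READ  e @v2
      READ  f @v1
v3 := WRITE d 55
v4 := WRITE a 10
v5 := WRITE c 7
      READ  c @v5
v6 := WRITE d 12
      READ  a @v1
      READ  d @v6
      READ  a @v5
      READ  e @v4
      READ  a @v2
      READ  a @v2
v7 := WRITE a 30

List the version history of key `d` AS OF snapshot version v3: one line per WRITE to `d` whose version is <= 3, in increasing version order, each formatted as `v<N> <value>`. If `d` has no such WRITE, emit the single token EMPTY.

Answer: v1 4
v3 55

Derivation:
Scan writes for key=d with version <= 3:
  v1 WRITE d 4 -> keep
  v2 WRITE e 77 -> skip
  v3 WRITE d 55 -> keep
  v4 WRITE a 10 -> skip
  v5 WRITE c 7 -> skip
  v6 WRITE d 12 -> drop (> snap)
  v7 WRITE a 30 -> skip
Collected: [(1, 4), (3, 55)]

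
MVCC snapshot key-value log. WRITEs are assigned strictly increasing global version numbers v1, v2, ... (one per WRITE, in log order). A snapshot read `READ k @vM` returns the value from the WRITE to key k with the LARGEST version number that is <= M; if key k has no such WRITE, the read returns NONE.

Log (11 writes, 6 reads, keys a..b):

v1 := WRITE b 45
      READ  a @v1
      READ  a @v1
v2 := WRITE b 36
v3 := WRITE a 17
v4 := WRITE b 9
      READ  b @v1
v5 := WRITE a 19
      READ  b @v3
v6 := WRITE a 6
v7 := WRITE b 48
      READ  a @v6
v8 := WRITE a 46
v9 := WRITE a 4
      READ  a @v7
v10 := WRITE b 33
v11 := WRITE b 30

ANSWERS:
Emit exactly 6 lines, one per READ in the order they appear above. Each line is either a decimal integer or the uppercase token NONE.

Answer: NONE
NONE
45
36
6
6

Derivation:
v1: WRITE b=45  (b history now [(1, 45)])
READ a @v1: history=[] -> no version <= 1 -> NONE
READ a @v1: history=[] -> no version <= 1 -> NONE
v2: WRITE b=36  (b history now [(1, 45), (2, 36)])
v3: WRITE a=17  (a history now [(3, 17)])
v4: WRITE b=9  (b history now [(1, 45), (2, 36), (4, 9)])
READ b @v1: history=[(1, 45), (2, 36), (4, 9)] -> pick v1 -> 45
v5: WRITE a=19  (a history now [(3, 17), (5, 19)])
READ b @v3: history=[(1, 45), (2, 36), (4, 9)] -> pick v2 -> 36
v6: WRITE a=6  (a history now [(3, 17), (5, 19), (6, 6)])
v7: WRITE b=48  (b history now [(1, 45), (2, 36), (4, 9), (7, 48)])
READ a @v6: history=[(3, 17), (5, 19), (6, 6)] -> pick v6 -> 6
v8: WRITE a=46  (a history now [(3, 17), (5, 19), (6, 6), (8, 46)])
v9: WRITE a=4  (a history now [(3, 17), (5, 19), (6, 6), (8, 46), (9, 4)])
READ a @v7: history=[(3, 17), (5, 19), (6, 6), (8, 46), (9, 4)] -> pick v6 -> 6
v10: WRITE b=33  (b history now [(1, 45), (2, 36), (4, 9), (7, 48), (10, 33)])
v11: WRITE b=30  (b history now [(1, 45), (2, 36), (4, 9), (7, 48), (10, 33), (11, 30)])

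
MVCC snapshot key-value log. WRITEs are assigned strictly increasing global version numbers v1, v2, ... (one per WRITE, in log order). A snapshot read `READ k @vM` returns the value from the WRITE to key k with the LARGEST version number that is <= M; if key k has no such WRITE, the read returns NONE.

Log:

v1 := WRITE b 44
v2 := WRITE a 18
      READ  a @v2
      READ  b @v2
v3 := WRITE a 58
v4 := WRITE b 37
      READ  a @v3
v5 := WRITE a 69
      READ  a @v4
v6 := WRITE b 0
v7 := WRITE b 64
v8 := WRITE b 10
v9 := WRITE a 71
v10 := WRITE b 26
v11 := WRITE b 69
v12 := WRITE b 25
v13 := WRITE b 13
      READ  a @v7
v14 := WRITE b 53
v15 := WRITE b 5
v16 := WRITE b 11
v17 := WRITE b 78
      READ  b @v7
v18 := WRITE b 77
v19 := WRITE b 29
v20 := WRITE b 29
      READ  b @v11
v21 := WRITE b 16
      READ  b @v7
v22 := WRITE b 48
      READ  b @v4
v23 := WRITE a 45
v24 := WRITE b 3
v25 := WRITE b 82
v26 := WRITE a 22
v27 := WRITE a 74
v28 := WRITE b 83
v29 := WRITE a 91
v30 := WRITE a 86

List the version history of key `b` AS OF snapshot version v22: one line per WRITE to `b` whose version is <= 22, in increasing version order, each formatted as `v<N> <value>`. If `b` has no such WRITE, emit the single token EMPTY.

Answer: v1 44
v4 37
v6 0
v7 64
v8 10
v10 26
v11 69
v12 25
v13 13
v14 53
v15 5
v16 11
v17 78
v18 77
v19 29
v20 29
v21 16
v22 48

Derivation:
Scan writes for key=b with version <= 22:
  v1 WRITE b 44 -> keep
  v2 WRITE a 18 -> skip
  v3 WRITE a 58 -> skip
  v4 WRITE b 37 -> keep
  v5 WRITE a 69 -> skip
  v6 WRITE b 0 -> keep
  v7 WRITE b 64 -> keep
  v8 WRITE b 10 -> keep
  v9 WRITE a 71 -> skip
  v10 WRITE b 26 -> keep
  v11 WRITE b 69 -> keep
  v12 WRITE b 25 -> keep
  v13 WRITE b 13 -> keep
  v14 WRITE b 53 -> keep
  v15 WRITE b 5 -> keep
  v16 WRITE b 11 -> keep
  v17 WRITE b 78 -> keep
  v18 WRITE b 77 -> keep
  v19 WRITE b 29 -> keep
  v20 WRITE b 29 -> keep
  v21 WRITE b 16 -> keep
  v22 WRITE b 48 -> keep
  v23 WRITE a 45 -> skip
  v24 WRITE b 3 -> drop (> snap)
  v25 WRITE b 82 -> drop (> snap)
  v26 WRITE a 22 -> skip
  v27 WRITE a 74 -> skip
  v28 WRITE b 83 -> drop (> snap)
  v29 WRITE a 91 -> skip
  v30 WRITE a 86 -> skip
Collected: [(1, 44), (4, 37), (6, 0), (7, 64), (8, 10), (10, 26), (11, 69), (12, 25), (13, 13), (14, 53), (15, 5), (16, 11), (17, 78), (18, 77), (19, 29), (20, 29), (21, 16), (22, 48)]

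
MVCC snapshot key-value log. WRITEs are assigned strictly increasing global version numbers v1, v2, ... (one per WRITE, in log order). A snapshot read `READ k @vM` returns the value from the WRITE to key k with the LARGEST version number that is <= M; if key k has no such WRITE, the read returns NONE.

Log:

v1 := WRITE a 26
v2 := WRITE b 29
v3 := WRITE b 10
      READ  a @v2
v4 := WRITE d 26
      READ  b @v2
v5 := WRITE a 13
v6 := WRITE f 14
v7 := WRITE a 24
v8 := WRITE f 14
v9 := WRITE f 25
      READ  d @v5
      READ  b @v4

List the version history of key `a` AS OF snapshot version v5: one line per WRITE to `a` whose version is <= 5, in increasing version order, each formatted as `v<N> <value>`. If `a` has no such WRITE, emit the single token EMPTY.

Answer: v1 26
v5 13

Derivation:
Scan writes for key=a with version <= 5:
  v1 WRITE a 26 -> keep
  v2 WRITE b 29 -> skip
  v3 WRITE b 10 -> skip
  v4 WRITE d 26 -> skip
  v5 WRITE a 13 -> keep
  v6 WRITE f 14 -> skip
  v7 WRITE a 24 -> drop (> snap)
  v8 WRITE f 14 -> skip
  v9 WRITE f 25 -> skip
Collected: [(1, 26), (5, 13)]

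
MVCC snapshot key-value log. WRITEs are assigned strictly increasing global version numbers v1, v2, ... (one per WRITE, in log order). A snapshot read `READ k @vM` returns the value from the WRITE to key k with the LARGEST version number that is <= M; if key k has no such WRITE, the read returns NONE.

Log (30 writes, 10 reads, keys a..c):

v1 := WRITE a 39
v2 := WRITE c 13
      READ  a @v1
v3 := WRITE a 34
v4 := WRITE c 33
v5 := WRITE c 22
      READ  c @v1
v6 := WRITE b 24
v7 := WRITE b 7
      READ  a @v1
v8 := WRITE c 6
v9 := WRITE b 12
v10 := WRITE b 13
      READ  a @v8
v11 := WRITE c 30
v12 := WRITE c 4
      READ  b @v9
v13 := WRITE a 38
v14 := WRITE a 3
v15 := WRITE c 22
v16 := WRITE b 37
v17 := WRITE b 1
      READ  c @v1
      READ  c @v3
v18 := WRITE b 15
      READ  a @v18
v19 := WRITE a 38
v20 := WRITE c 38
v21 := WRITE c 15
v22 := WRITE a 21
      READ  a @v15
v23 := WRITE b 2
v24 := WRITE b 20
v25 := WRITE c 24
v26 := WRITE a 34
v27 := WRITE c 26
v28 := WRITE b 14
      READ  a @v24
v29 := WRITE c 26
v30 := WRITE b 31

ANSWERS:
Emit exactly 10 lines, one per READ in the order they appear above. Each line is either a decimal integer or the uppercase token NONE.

v1: WRITE a=39  (a history now [(1, 39)])
v2: WRITE c=13  (c history now [(2, 13)])
READ a @v1: history=[(1, 39)] -> pick v1 -> 39
v3: WRITE a=34  (a history now [(1, 39), (3, 34)])
v4: WRITE c=33  (c history now [(2, 13), (4, 33)])
v5: WRITE c=22  (c history now [(2, 13), (4, 33), (5, 22)])
READ c @v1: history=[(2, 13), (4, 33), (5, 22)] -> no version <= 1 -> NONE
v6: WRITE b=24  (b history now [(6, 24)])
v7: WRITE b=7  (b history now [(6, 24), (7, 7)])
READ a @v1: history=[(1, 39), (3, 34)] -> pick v1 -> 39
v8: WRITE c=6  (c history now [(2, 13), (4, 33), (5, 22), (8, 6)])
v9: WRITE b=12  (b history now [(6, 24), (7, 7), (9, 12)])
v10: WRITE b=13  (b history now [(6, 24), (7, 7), (9, 12), (10, 13)])
READ a @v8: history=[(1, 39), (3, 34)] -> pick v3 -> 34
v11: WRITE c=30  (c history now [(2, 13), (4, 33), (5, 22), (8, 6), (11, 30)])
v12: WRITE c=4  (c history now [(2, 13), (4, 33), (5, 22), (8, 6), (11, 30), (12, 4)])
READ b @v9: history=[(6, 24), (7, 7), (9, 12), (10, 13)] -> pick v9 -> 12
v13: WRITE a=38  (a history now [(1, 39), (3, 34), (13, 38)])
v14: WRITE a=3  (a history now [(1, 39), (3, 34), (13, 38), (14, 3)])
v15: WRITE c=22  (c history now [(2, 13), (4, 33), (5, 22), (8, 6), (11, 30), (12, 4), (15, 22)])
v16: WRITE b=37  (b history now [(6, 24), (7, 7), (9, 12), (10, 13), (16, 37)])
v17: WRITE b=1  (b history now [(6, 24), (7, 7), (9, 12), (10, 13), (16, 37), (17, 1)])
READ c @v1: history=[(2, 13), (4, 33), (5, 22), (8, 6), (11, 30), (12, 4), (15, 22)] -> no version <= 1 -> NONE
READ c @v3: history=[(2, 13), (4, 33), (5, 22), (8, 6), (11, 30), (12, 4), (15, 22)] -> pick v2 -> 13
v18: WRITE b=15  (b history now [(6, 24), (7, 7), (9, 12), (10, 13), (16, 37), (17, 1), (18, 15)])
READ a @v18: history=[(1, 39), (3, 34), (13, 38), (14, 3)] -> pick v14 -> 3
v19: WRITE a=38  (a history now [(1, 39), (3, 34), (13, 38), (14, 3), (19, 38)])
v20: WRITE c=38  (c history now [(2, 13), (4, 33), (5, 22), (8, 6), (11, 30), (12, 4), (15, 22), (20, 38)])
v21: WRITE c=15  (c history now [(2, 13), (4, 33), (5, 22), (8, 6), (11, 30), (12, 4), (15, 22), (20, 38), (21, 15)])
v22: WRITE a=21  (a history now [(1, 39), (3, 34), (13, 38), (14, 3), (19, 38), (22, 21)])
READ a @v15: history=[(1, 39), (3, 34), (13, 38), (14, 3), (19, 38), (22, 21)] -> pick v14 -> 3
v23: WRITE b=2  (b history now [(6, 24), (7, 7), (9, 12), (10, 13), (16, 37), (17, 1), (18, 15), (23, 2)])
v24: WRITE b=20  (b history now [(6, 24), (7, 7), (9, 12), (10, 13), (16, 37), (17, 1), (18, 15), (23, 2), (24, 20)])
v25: WRITE c=24  (c history now [(2, 13), (4, 33), (5, 22), (8, 6), (11, 30), (12, 4), (15, 22), (20, 38), (21, 15), (25, 24)])
v26: WRITE a=34  (a history now [(1, 39), (3, 34), (13, 38), (14, 3), (19, 38), (22, 21), (26, 34)])
v27: WRITE c=26  (c history now [(2, 13), (4, 33), (5, 22), (8, 6), (11, 30), (12, 4), (15, 22), (20, 38), (21, 15), (25, 24), (27, 26)])
v28: WRITE b=14  (b history now [(6, 24), (7, 7), (9, 12), (10, 13), (16, 37), (17, 1), (18, 15), (23, 2), (24, 20), (28, 14)])
READ a @v24: history=[(1, 39), (3, 34), (13, 38), (14, 3), (19, 38), (22, 21), (26, 34)] -> pick v22 -> 21
v29: WRITE c=26  (c history now [(2, 13), (4, 33), (5, 22), (8, 6), (11, 30), (12, 4), (15, 22), (20, 38), (21, 15), (25, 24), (27, 26), (29, 26)])
v30: WRITE b=31  (b history now [(6, 24), (7, 7), (9, 12), (10, 13), (16, 37), (17, 1), (18, 15), (23, 2), (24, 20), (28, 14), (30, 31)])

Answer: 39
NONE
39
34
12
NONE
13
3
3
21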